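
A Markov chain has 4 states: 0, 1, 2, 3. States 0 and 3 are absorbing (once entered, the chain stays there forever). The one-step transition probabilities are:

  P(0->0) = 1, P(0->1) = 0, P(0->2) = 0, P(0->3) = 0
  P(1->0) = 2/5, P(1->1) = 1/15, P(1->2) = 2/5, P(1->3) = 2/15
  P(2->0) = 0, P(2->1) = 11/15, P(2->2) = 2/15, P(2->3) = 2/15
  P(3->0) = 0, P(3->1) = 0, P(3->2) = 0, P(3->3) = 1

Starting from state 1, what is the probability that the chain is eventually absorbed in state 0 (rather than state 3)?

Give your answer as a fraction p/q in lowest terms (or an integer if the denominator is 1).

Let a_i = P(absorbed in 0 | start in state i).
Boundary conditions: a_0 = 1, a_3 = 0.
For each transient state i, a_i = sum_j P(i->j) * a_j:
  a_1 = 2/5*a_0 + 1/15*a_1 + 2/5*a_2 + 2/15*a_3
  a_2 = 0*a_0 + 11/15*a_1 + 2/15*a_2 + 2/15*a_3

Substituting a_0 = 1 and a_3 = 0, rearrange to (I - Q) a = r where r[i] = P(i -> 0):
  [14/15, -2/5] . (a_1, a_2) = 2/5
  [-11/15, 13/15] . (a_1, a_2) = 0

Solving yields:
  a_1 = 39/58
  a_2 = 33/58

Starting state is 1, so the absorption probability is a_1 = 39/58.

Answer: 39/58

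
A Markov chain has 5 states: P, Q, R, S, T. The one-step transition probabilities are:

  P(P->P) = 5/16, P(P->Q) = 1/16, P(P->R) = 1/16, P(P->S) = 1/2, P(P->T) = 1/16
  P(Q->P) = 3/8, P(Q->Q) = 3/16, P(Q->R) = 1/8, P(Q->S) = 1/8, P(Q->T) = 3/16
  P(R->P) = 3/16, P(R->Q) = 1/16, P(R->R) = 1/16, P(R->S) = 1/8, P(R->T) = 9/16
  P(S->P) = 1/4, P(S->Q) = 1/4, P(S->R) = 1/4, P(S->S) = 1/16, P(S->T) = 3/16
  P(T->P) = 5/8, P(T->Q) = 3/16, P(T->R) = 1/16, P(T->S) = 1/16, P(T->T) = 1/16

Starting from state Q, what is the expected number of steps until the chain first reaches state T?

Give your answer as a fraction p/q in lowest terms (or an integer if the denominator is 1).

Let h_i = expected steps to first reach T from state i.
Boundary: h_T = 0.
First-step equations for the other states:
  h_P = 1 + 5/16*h_P + 1/16*h_Q + 1/16*h_R + 1/2*h_S + 1/16*h_T
  h_Q = 1 + 3/8*h_P + 3/16*h_Q + 1/8*h_R + 1/8*h_S + 3/16*h_T
  h_R = 1 + 3/16*h_P + 1/16*h_Q + 1/16*h_R + 1/8*h_S + 9/16*h_T
  h_S = 1 + 1/4*h_P + 1/4*h_Q + 1/4*h_R + 1/16*h_S + 3/16*h_T

Substituting h_T = 0 and rearranging gives the linear system (I - Q) h = 1:
  [11/16, -1/16, -1/16, -1/2] . (h_P, h_Q, h_R, h_S) = 1
  [-3/8, 13/16, -1/8, -1/8] . (h_P, h_Q, h_R, h_S) = 1
  [-3/16, -1/16, 15/16, -1/8] . (h_P, h_Q, h_R, h_S) = 1
  [-1/4, -1/4, -1/4, 15/16] . (h_P, h_Q, h_R, h_S) = 1

Solving yields:
  h_P = 45680/8033
  h_Q = 40816/8033
  h_R = 25552/8033
  h_S = 38448/8033

Starting state is Q, so the expected hitting time is h_Q = 40816/8033.

Answer: 40816/8033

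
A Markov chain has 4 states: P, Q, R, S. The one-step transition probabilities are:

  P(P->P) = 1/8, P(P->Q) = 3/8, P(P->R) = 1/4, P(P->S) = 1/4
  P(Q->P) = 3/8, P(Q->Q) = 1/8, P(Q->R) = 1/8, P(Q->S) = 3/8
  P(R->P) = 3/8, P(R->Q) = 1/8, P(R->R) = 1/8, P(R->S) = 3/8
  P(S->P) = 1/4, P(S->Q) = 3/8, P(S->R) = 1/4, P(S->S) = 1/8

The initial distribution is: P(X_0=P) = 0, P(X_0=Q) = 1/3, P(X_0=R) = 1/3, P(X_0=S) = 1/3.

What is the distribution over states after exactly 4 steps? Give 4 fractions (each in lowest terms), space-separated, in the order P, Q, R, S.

Answer: 3325/12288 541/2048 797/4096 1663/6144

Derivation:
Propagating the distribution step by step (d_{t+1} = d_t * P):
d_0 = (P=0, Q=1/3, R=1/3, S=1/3)
  d_1[P] = 0*1/8 + 1/3*3/8 + 1/3*3/8 + 1/3*1/4 = 1/3
  d_1[Q] = 0*3/8 + 1/3*1/8 + 1/3*1/8 + 1/3*3/8 = 5/24
  d_1[R] = 0*1/4 + 1/3*1/8 + 1/3*1/8 + 1/3*1/4 = 1/6
  d_1[S] = 0*1/4 + 1/3*3/8 + 1/3*3/8 + 1/3*1/8 = 7/24
d_1 = (P=1/3, Q=5/24, R=1/6, S=7/24)
  d_2[P] = 1/3*1/8 + 5/24*3/8 + 1/6*3/8 + 7/24*1/4 = 49/192
  d_2[Q] = 1/3*3/8 + 5/24*1/8 + 1/6*1/8 + 7/24*3/8 = 9/32
  d_2[R] = 1/3*1/4 + 5/24*1/8 + 1/6*1/8 + 7/24*1/4 = 13/64
  d_2[S] = 1/3*1/4 + 5/24*3/8 + 1/6*3/8 + 7/24*1/8 = 25/96
d_2 = (P=49/192, Q=9/32, R=13/64, S=25/96)
  d_3[P] = 49/192*1/8 + 9/32*3/8 + 13/64*3/8 + 25/96*1/4 = 107/384
  d_3[Q] = 49/192*3/8 + 9/32*1/8 + 13/64*1/8 + 25/96*3/8 = 65/256
  d_3[R] = 49/192*1/4 + 9/32*1/8 + 13/64*1/8 + 25/96*1/4 = 97/512
  d_3[S] = 49/192*1/4 + 9/32*3/8 + 13/64*3/8 + 25/96*1/8 = 427/1536
d_3 = (P=107/384, Q=65/256, R=97/512, S=427/1536)
  d_4[P] = 107/384*1/8 + 65/256*3/8 + 97/512*3/8 + 427/1536*1/4 = 3325/12288
  d_4[Q] = 107/384*3/8 + 65/256*1/8 + 97/512*1/8 + 427/1536*3/8 = 541/2048
  d_4[R] = 107/384*1/4 + 65/256*1/8 + 97/512*1/8 + 427/1536*1/4 = 797/4096
  d_4[S] = 107/384*1/4 + 65/256*3/8 + 97/512*3/8 + 427/1536*1/8 = 1663/6144
d_4 = (P=3325/12288, Q=541/2048, R=797/4096, S=1663/6144)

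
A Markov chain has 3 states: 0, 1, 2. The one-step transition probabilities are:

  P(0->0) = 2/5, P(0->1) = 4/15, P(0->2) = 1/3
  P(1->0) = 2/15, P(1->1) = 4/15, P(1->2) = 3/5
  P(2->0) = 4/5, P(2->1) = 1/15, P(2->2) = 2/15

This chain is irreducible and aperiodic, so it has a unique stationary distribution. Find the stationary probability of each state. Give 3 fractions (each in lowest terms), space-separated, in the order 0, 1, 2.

Answer: 67/141 19/94 91/282

Derivation:
The stationary distribution satisfies pi = pi * P, i.e.:
  pi_0 = 2/5*pi_0 + 2/15*pi_1 + 4/5*pi_2
  pi_1 = 4/15*pi_0 + 4/15*pi_1 + 1/15*pi_2
  pi_2 = 1/3*pi_0 + 3/5*pi_1 + 2/15*pi_2
with normalization: pi_0 + pi_1 + pi_2 = 1.

Using the first 2 balance equations plus normalization, the linear system A*pi = b is:
  [-3/5, 2/15, 4/5] . pi = 0
  [4/15, -11/15, 1/15] . pi = 0
  [1, 1, 1] . pi = 1

Solving yields:
  pi_0 = 67/141
  pi_1 = 19/94
  pi_2 = 91/282

Verification (pi * P):
  67/141*2/5 + 19/94*2/15 + 91/282*4/5 = 67/141 = pi_0  (ok)
  67/141*4/15 + 19/94*4/15 + 91/282*1/15 = 19/94 = pi_1  (ok)
  67/141*1/3 + 19/94*3/5 + 91/282*2/15 = 91/282 = pi_2  (ok)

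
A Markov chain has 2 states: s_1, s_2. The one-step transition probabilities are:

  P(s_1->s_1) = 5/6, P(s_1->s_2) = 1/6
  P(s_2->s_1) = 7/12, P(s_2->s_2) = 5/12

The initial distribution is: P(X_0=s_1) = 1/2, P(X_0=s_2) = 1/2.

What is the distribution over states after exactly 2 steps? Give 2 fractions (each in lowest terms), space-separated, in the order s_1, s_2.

Propagating the distribution step by step (d_{t+1} = d_t * P):
d_0 = (s_1=1/2, s_2=1/2)
  d_1[s_1] = 1/2*5/6 + 1/2*7/12 = 17/24
  d_1[s_2] = 1/2*1/6 + 1/2*5/12 = 7/24
d_1 = (s_1=17/24, s_2=7/24)
  d_2[s_1] = 17/24*5/6 + 7/24*7/12 = 73/96
  d_2[s_2] = 17/24*1/6 + 7/24*5/12 = 23/96
d_2 = (s_1=73/96, s_2=23/96)

Answer: 73/96 23/96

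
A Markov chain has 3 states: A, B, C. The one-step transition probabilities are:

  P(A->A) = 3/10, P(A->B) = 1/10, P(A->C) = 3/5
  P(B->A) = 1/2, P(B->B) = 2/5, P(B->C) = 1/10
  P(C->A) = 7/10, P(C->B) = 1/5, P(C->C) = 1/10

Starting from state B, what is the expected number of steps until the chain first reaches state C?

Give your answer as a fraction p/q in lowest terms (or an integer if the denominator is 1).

Answer: 120/37

Derivation:
Let h_i = expected steps to first reach C from state i.
Boundary: h_C = 0.
First-step equations for the other states:
  h_A = 1 + 3/10*h_A + 1/10*h_B + 3/5*h_C
  h_B = 1 + 1/2*h_A + 2/5*h_B + 1/10*h_C

Substituting h_C = 0 and rearranging gives the linear system (I - Q) h = 1:
  [7/10, -1/10] . (h_A, h_B) = 1
  [-1/2, 3/5] . (h_A, h_B) = 1

Solving yields:
  h_A = 70/37
  h_B = 120/37

Starting state is B, so the expected hitting time is h_B = 120/37.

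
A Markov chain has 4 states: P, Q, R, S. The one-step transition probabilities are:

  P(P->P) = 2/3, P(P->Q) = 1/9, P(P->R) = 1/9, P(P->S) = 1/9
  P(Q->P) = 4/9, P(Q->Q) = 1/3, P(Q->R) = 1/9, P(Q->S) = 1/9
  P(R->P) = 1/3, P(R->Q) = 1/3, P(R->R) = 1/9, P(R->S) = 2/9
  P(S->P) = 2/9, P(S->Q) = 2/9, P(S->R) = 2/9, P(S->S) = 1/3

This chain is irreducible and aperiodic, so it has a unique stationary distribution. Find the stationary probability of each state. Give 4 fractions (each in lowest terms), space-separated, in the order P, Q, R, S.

Answer: 110/217 44/217 4/31 5/31

Derivation:
The stationary distribution satisfies pi = pi * P, i.e.:
  pi_P = 2/3*pi_P + 4/9*pi_Q + 1/3*pi_R + 2/9*pi_S
  pi_Q = 1/9*pi_P + 1/3*pi_Q + 1/3*pi_R + 2/9*pi_S
  pi_R = 1/9*pi_P + 1/9*pi_Q + 1/9*pi_R + 2/9*pi_S
  pi_S = 1/9*pi_P + 1/9*pi_Q + 2/9*pi_R + 1/3*pi_S
with normalization: pi_P + pi_Q + pi_R + pi_S = 1.

Using the first 3 balance equations plus normalization, the linear system A*pi = b is:
  [-1/3, 4/9, 1/3, 2/9] . pi = 0
  [1/9, -2/3, 1/3, 2/9] . pi = 0
  [1/9, 1/9, -8/9, 2/9] . pi = 0
  [1, 1, 1, 1] . pi = 1

Solving yields:
  pi_P = 110/217
  pi_Q = 44/217
  pi_R = 4/31
  pi_S = 5/31

Verification (pi * P):
  110/217*2/3 + 44/217*4/9 + 4/31*1/3 + 5/31*2/9 = 110/217 = pi_P  (ok)
  110/217*1/9 + 44/217*1/3 + 4/31*1/3 + 5/31*2/9 = 44/217 = pi_Q  (ok)
  110/217*1/9 + 44/217*1/9 + 4/31*1/9 + 5/31*2/9 = 4/31 = pi_R  (ok)
  110/217*1/9 + 44/217*1/9 + 4/31*2/9 + 5/31*1/3 = 5/31 = pi_S  (ok)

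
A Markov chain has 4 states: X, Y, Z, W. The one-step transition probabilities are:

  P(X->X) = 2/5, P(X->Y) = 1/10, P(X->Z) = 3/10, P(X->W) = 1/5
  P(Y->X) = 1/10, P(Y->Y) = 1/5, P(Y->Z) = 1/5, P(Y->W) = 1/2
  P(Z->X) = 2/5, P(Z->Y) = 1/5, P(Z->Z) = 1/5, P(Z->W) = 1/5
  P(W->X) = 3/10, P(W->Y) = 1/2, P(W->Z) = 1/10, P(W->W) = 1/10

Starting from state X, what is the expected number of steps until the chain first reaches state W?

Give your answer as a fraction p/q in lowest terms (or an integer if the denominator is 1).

Let h_i = expected steps to first reach W from state i.
Boundary: h_W = 0.
First-step equations for the other states:
  h_X = 1 + 2/5*h_X + 1/10*h_Y + 3/10*h_Z + 1/5*h_W
  h_Y = 1 + 1/10*h_X + 1/5*h_Y + 1/5*h_Z + 1/2*h_W
  h_Z = 1 + 2/5*h_X + 1/5*h_Y + 1/5*h_Z + 1/5*h_W

Substituting h_W = 0 and rearranging gives the linear system (I - Q) h = 1:
  [3/5, -1/10, -3/10] . (h_X, h_Y, h_Z) = 1
  [-1/10, 4/5, -1/5] . (h_X, h_Y, h_Z) = 1
  [-2/5, -1/5, 4/5] . (h_X, h_Y, h_Z) = 1

Solving yields:
  h_X = 500/121
  h_Y = 335/121
  h_Z = 485/121

Starting state is X, so the expected hitting time is h_X = 500/121.

Answer: 500/121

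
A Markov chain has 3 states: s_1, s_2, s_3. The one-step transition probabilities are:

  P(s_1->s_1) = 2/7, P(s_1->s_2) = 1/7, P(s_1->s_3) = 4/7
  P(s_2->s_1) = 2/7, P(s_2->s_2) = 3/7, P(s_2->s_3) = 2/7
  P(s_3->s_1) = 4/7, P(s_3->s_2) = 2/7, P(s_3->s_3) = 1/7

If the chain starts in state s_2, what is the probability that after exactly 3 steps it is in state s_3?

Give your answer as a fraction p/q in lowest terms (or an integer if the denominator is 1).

Answer: 118/343

Derivation:
Computing P^3 by repeated multiplication:
P^1 =
  s_1: [2/7, 1/7, 4/7]
  s_2: [2/7, 3/7, 2/7]
  s_3: [4/7, 2/7, 1/7]
P^2 =
  s_1: [22/49, 13/49, 2/7]
  s_2: [18/49, 15/49, 16/49]
  s_3: [16/49, 12/49, 3/7]
P^3 =
  s_1: [18/49, 89/343, 128/343]
  s_2: [130/343, 95/343, 118/343]
  s_3: [20/49, 94/343, 109/343]

(P^3)[s_2 -> s_3] = 118/343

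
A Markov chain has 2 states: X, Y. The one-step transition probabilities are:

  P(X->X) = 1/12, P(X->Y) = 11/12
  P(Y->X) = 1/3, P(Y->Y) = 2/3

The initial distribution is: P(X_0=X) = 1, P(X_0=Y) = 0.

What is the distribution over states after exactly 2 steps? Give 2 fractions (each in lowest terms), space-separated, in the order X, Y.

Propagating the distribution step by step (d_{t+1} = d_t * P):
d_0 = (X=1, Y=0)
  d_1[X] = 1*1/12 + 0*1/3 = 1/12
  d_1[Y] = 1*11/12 + 0*2/3 = 11/12
d_1 = (X=1/12, Y=11/12)
  d_2[X] = 1/12*1/12 + 11/12*1/3 = 5/16
  d_2[Y] = 1/12*11/12 + 11/12*2/3 = 11/16
d_2 = (X=5/16, Y=11/16)

Answer: 5/16 11/16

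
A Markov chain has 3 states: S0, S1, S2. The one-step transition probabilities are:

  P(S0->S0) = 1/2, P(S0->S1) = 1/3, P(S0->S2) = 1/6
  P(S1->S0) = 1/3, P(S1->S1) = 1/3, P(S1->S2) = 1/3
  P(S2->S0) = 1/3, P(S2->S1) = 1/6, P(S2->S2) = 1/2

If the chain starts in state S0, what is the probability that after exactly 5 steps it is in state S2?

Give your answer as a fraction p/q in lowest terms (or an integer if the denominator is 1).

Computing P^5 by repeated multiplication:
P^1 =
  S0: [1/2, 1/3, 1/6]
  S1: [1/3, 1/3, 1/3]
  S2: [1/3, 1/6, 1/2]
P^2 =
  S0: [5/12, 11/36, 5/18]
  S1: [7/18, 5/18, 1/3]
  S2: [7/18, 1/4, 13/36]
P^3 =
  S0: [29/72, 31/108, 67/216]
  S1: [43/108, 5/18, 35/108]
  S2: [43/108, 59/216, 71/216]
P^4 =
  S0: [173/432, 365/1296, 103/324]
  S1: [259/648, 181/648, 26/81]
  S2: [259/648, 361/1296, 139/432]
P^5 =
  S0: [1037/2592, 545/1944, 2485/7776]
  S1: [1555/3888, 68/243, 415/1296]
  S2: [1555/3888, 725/2592, 2491/7776]

(P^5)[S0 -> S2] = 2485/7776

Answer: 2485/7776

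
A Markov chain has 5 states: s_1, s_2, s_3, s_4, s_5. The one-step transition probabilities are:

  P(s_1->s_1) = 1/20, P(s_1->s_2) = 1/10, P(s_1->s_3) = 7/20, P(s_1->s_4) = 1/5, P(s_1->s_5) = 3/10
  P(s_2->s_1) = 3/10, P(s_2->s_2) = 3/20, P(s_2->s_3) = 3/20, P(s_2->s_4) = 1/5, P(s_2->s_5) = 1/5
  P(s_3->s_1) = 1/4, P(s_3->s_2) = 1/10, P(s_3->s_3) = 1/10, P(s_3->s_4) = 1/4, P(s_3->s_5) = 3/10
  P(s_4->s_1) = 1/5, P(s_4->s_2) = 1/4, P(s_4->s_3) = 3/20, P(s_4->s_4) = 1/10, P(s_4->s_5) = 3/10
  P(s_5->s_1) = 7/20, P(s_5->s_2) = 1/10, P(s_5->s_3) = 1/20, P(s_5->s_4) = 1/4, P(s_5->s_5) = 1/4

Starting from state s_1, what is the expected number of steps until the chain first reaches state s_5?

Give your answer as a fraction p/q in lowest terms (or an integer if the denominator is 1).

Answer: 21076/6037

Derivation:
Let h_i = expected steps to first reach s_5 from state i.
Boundary: h_s_5 = 0.
First-step equations for the other states:
  h_s_1 = 1 + 1/20*h_s_1 + 1/10*h_s_2 + 7/20*h_s_3 + 1/5*h_s_4 + 3/10*h_s_5
  h_s_2 = 1 + 3/10*h_s_1 + 3/20*h_s_2 + 3/20*h_s_3 + 1/5*h_s_4 + 1/5*h_s_5
  h_s_3 = 1 + 1/4*h_s_1 + 1/10*h_s_2 + 1/10*h_s_3 + 1/4*h_s_4 + 3/10*h_s_5
  h_s_4 = 1 + 1/5*h_s_1 + 1/4*h_s_2 + 3/20*h_s_3 + 1/10*h_s_4 + 3/10*h_s_5

Substituting h_s_5 = 0 and rearranging gives the linear system (I - Q) h = 1:
  [19/20, -1/10, -7/20, -1/5] . (h_s_1, h_s_2, h_s_3, h_s_4) = 1
  [-3/10, 17/20, -3/20, -1/5] . (h_s_1, h_s_2, h_s_3, h_s_4) = 1
  [-1/4, -1/10, 9/10, -1/4] . (h_s_1, h_s_2, h_s_3, h_s_4) = 1
  [-1/5, -1/4, -3/20, 9/10] . (h_s_1, h_s_2, h_s_3, h_s_4) = 1

Solving yields:
  h_s_1 = 21076/6037
  h_s_2 = 23292/6037
  h_s_3 = 21088/6037
  h_s_4 = 21376/6037

Starting state is s_1, so the expected hitting time is h_s_1 = 21076/6037.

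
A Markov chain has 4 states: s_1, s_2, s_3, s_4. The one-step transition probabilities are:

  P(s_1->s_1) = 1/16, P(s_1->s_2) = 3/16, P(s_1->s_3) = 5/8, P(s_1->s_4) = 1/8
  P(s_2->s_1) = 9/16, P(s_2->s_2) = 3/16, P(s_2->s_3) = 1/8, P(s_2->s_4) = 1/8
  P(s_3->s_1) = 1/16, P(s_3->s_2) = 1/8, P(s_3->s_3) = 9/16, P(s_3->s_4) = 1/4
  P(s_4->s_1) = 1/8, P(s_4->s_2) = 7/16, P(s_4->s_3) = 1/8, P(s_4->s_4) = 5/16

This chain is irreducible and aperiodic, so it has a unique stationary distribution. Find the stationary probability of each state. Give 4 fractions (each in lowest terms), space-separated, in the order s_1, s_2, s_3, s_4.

The stationary distribution satisfies pi = pi * P, i.e.:
  pi_s_1 = 1/16*pi_s_1 + 9/16*pi_s_2 + 1/16*pi_s_3 + 1/8*pi_s_4
  pi_s_2 = 3/16*pi_s_1 + 3/16*pi_s_2 + 1/8*pi_s_3 + 7/16*pi_s_4
  pi_s_3 = 5/8*pi_s_1 + 1/8*pi_s_2 + 9/16*pi_s_3 + 1/8*pi_s_4
  pi_s_4 = 1/8*pi_s_1 + 1/8*pi_s_2 + 1/4*pi_s_3 + 5/16*pi_s_4
with normalization: pi_s_1 + pi_s_2 + pi_s_3 + pi_s_4 = 1.

Using the first 3 balance equations plus normalization, the linear system A*pi = b is:
  [-15/16, 9/16, 1/16, 1/8] . pi = 0
  [3/16, -13/16, 1/8, 7/16] . pi = 0
  [5/8, 1/8, -7/16, 1/8] . pi = 0
  [1, 1, 1, 1] . pi = 1

Solving yields:
  pi_s_1 = 691/3752
  pi_s_2 = 813/3752
  pi_s_3 = 181/469
  pi_s_4 = 100/469

Verification (pi * P):
  691/3752*1/16 + 813/3752*9/16 + 181/469*1/16 + 100/469*1/8 = 691/3752 = pi_s_1  (ok)
  691/3752*3/16 + 813/3752*3/16 + 181/469*1/8 + 100/469*7/16 = 813/3752 = pi_s_2  (ok)
  691/3752*5/8 + 813/3752*1/8 + 181/469*9/16 + 100/469*1/8 = 181/469 = pi_s_3  (ok)
  691/3752*1/8 + 813/3752*1/8 + 181/469*1/4 + 100/469*5/16 = 100/469 = pi_s_4  (ok)

Answer: 691/3752 813/3752 181/469 100/469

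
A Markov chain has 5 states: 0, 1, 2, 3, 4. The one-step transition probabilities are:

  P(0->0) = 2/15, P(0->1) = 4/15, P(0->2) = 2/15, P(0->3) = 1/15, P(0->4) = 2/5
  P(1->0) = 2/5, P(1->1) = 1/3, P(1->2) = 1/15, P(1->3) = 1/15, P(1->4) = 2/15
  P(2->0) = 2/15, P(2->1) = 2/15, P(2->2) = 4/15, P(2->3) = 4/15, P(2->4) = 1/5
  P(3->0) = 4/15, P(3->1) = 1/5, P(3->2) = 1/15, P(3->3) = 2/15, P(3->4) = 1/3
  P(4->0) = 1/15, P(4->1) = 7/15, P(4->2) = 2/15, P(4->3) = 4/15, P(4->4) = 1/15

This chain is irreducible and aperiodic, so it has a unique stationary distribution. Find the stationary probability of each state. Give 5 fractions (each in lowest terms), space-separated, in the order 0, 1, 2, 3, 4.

The stationary distribution satisfies pi = pi * P, i.e.:
  pi_0 = 2/15*pi_0 + 2/5*pi_1 + 2/15*pi_2 + 4/15*pi_3 + 1/15*pi_4
  pi_1 = 4/15*pi_0 + 1/3*pi_1 + 2/15*pi_2 + 1/5*pi_3 + 7/15*pi_4
  pi_2 = 2/15*pi_0 + 1/15*pi_1 + 4/15*pi_2 + 1/15*pi_3 + 2/15*pi_4
  pi_3 = 1/15*pi_0 + 1/15*pi_1 + 4/15*pi_2 + 2/15*pi_3 + 4/15*pi_4
  pi_4 = 2/5*pi_0 + 2/15*pi_1 + 1/5*pi_2 + 1/3*pi_3 + 1/15*pi_4
with normalization: pi_0 + pi_1 + pi_2 + pi_3 + pi_4 = 1.

Using the first 4 balance equations plus normalization, the linear system A*pi = b is:
  [-13/15, 2/5, 2/15, 4/15, 1/15] . pi = 0
  [4/15, -2/3, 2/15, 1/5, 7/15] . pi = 0
  [2/15, 1/15, -11/15, 1/15, 2/15] . pi = 0
  [1/15, 1/15, 4/15, -13/15, 4/15] . pi = 0
  [1, 1, 1, 1, 1] . pi = 1

Solving yields:
  pi_0 = 11743/53556
  pi_1 = 8149/26778
  pi_2 = 6397/53556
  pi_3 = 2551/17852
  pi_4 = 11465/53556

Verification (pi * P):
  11743/53556*2/15 + 8149/26778*2/5 + 6397/53556*2/15 + 2551/17852*4/15 + 11465/53556*1/15 = 11743/53556 = pi_0  (ok)
  11743/53556*4/15 + 8149/26778*1/3 + 6397/53556*2/15 + 2551/17852*1/5 + 11465/53556*7/15 = 8149/26778 = pi_1  (ok)
  11743/53556*2/15 + 8149/26778*1/15 + 6397/53556*4/15 + 2551/17852*1/15 + 11465/53556*2/15 = 6397/53556 = pi_2  (ok)
  11743/53556*1/15 + 8149/26778*1/15 + 6397/53556*4/15 + 2551/17852*2/15 + 11465/53556*4/15 = 2551/17852 = pi_3  (ok)
  11743/53556*2/5 + 8149/26778*2/15 + 6397/53556*1/5 + 2551/17852*1/3 + 11465/53556*1/15 = 11465/53556 = pi_4  (ok)

Answer: 11743/53556 8149/26778 6397/53556 2551/17852 11465/53556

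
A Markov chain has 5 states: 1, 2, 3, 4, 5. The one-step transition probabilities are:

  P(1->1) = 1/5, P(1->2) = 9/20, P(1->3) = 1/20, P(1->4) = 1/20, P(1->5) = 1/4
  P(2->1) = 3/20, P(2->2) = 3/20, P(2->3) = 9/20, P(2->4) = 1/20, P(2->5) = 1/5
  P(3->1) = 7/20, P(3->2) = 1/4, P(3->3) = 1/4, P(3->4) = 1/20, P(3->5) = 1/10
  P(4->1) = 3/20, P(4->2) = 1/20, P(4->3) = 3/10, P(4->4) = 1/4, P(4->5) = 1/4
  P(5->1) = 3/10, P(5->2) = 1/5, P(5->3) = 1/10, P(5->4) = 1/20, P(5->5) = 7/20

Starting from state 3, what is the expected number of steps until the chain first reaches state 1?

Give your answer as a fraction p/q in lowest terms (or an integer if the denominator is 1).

Let h_i = expected steps to first reach 1 from state i.
Boundary: h_1 = 0.
First-step equations for the other states:
  h_2 = 1 + 3/20*h_1 + 3/20*h_2 + 9/20*h_3 + 1/20*h_4 + 1/5*h_5
  h_3 = 1 + 7/20*h_1 + 1/4*h_2 + 1/4*h_3 + 1/20*h_4 + 1/10*h_5
  h_4 = 1 + 3/20*h_1 + 1/20*h_2 + 3/10*h_3 + 1/4*h_4 + 1/4*h_5
  h_5 = 1 + 3/10*h_1 + 1/5*h_2 + 1/10*h_3 + 1/20*h_4 + 7/20*h_5

Substituting h_1 = 0 and rearranging gives the linear system (I - Q) h = 1:
  [17/20, -9/20, -1/20, -1/5] . (h_2, h_3, h_4, h_5) = 1
  [-1/4, 3/4, -1/20, -1/10] . (h_2, h_3, h_4, h_5) = 1
  [-1/20, -3/10, 3/4, -1/4] . (h_2, h_3, h_4, h_5) = 1
  [-1/5, -1/10, -1/20, 13/20] . (h_2, h_3, h_4, h_5) = 1

Solving yields:
  h_2 = 63040/15257
  h_3 = 53120/15257
  h_4 = 5860/1387
  h_5 = 56000/15257

Starting state is 3, so the expected hitting time is h_3 = 53120/15257.

Answer: 53120/15257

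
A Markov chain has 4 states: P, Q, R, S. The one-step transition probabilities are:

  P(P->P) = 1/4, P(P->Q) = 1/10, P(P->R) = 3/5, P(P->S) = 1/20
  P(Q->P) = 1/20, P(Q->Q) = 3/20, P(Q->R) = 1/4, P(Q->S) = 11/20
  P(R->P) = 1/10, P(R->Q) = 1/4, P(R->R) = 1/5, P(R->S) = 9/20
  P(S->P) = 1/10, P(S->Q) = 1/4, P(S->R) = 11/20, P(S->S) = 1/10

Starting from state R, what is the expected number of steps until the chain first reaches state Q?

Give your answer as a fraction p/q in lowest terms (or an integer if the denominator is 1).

Let h_i = expected steps to first reach Q from state i.
Boundary: h_Q = 0.
First-step equations for the other states:
  h_P = 1 + 1/4*h_P + 1/10*h_Q + 3/5*h_R + 1/20*h_S
  h_R = 1 + 1/10*h_P + 1/4*h_Q + 1/5*h_R + 9/20*h_S
  h_S = 1 + 1/10*h_P + 1/4*h_Q + 11/20*h_R + 1/10*h_S

Substituting h_Q = 0 and rearranging gives the linear system (I - Q) h = 1:
  [3/4, -3/5, -1/20] . (h_P, h_R, h_S) = 1
  [-1/10, 4/5, -9/20] . (h_P, h_R, h_S) = 1
  [-1/10, -11/20, 9/10] . (h_P, h_R, h_S) = 1

Solving yields:
  h_P = 400/79
  h_R = 340/79
  h_S = 340/79

Starting state is R, so the expected hitting time is h_R = 340/79.

Answer: 340/79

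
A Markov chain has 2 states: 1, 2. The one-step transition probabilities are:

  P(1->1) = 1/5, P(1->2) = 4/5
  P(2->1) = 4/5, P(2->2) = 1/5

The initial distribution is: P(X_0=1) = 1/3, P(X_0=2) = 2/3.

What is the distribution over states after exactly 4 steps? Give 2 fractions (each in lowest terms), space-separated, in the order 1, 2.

Propagating the distribution step by step (d_{t+1} = d_t * P):
d_0 = (1=1/3, 2=2/3)
  d_1[1] = 1/3*1/5 + 2/3*4/5 = 3/5
  d_1[2] = 1/3*4/5 + 2/3*1/5 = 2/5
d_1 = (1=3/5, 2=2/5)
  d_2[1] = 3/5*1/5 + 2/5*4/5 = 11/25
  d_2[2] = 3/5*4/5 + 2/5*1/5 = 14/25
d_2 = (1=11/25, 2=14/25)
  d_3[1] = 11/25*1/5 + 14/25*4/5 = 67/125
  d_3[2] = 11/25*4/5 + 14/25*1/5 = 58/125
d_3 = (1=67/125, 2=58/125)
  d_4[1] = 67/125*1/5 + 58/125*4/5 = 299/625
  d_4[2] = 67/125*4/5 + 58/125*1/5 = 326/625
d_4 = (1=299/625, 2=326/625)

Answer: 299/625 326/625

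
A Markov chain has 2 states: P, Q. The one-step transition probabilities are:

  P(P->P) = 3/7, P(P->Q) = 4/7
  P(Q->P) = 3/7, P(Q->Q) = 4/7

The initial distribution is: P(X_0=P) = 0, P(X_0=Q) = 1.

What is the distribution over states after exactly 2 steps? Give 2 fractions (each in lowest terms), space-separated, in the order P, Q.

Propagating the distribution step by step (d_{t+1} = d_t * P):
d_0 = (P=0, Q=1)
  d_1[P] = 0*3/7 + 1*3/7 = 3/7
  d_1[Q] = 0*4/7 + 1*4/7 = 4/7
d_1 = (P=3/7, Q=4/7)
  d_2[P] = 3/7*3/7 + 4/7*3/7 = 3/7
  d_2[Q] = 3/7*4/7 + 4/7*4/7 = 4/7
d_2 = (P=3/7, Q=4/7)

Answer: 3/7 4/7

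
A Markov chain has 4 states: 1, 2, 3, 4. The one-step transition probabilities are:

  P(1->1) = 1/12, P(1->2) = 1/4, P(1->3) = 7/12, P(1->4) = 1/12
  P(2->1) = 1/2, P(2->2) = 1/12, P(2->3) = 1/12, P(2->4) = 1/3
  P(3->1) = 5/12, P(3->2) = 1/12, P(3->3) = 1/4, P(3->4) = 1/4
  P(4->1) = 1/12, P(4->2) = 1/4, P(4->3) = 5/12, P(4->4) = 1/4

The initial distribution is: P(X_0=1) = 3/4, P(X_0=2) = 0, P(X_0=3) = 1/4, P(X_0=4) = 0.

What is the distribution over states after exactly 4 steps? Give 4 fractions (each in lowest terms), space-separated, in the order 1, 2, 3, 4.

Answer: 2953/10368 1625/10368 575/1728 65/288

Derivation:
Propagating the distribution step by step (d_{t+1} = d_t * P):
d_0 = (1=3/4, 2=0, 3=1/4, 4=0)
  d_1[1] = 3/4*1/12 + 0*1/2 + 1/4*5/12 + 0*1/12 = 1/6
  d_1[2] = 3/4*1/4 + 0*1/12 + 1/4*1/12 + 0*1/4 = 5/24
  d_1[3] = 3/4*7/12 + 0*1/12 + 1/4*1/4 + 0*5/12 = 1/2
  d_1[4] = 3/4*1/12 + 0*1/3 + 1/4*1/4 + 0*1/4 = 1/8
d_1 = (1=1/6, 2=5/24, 3=1/2, 4=1/8)
  d_2[1] = 1/6*1/12 + 5/24*1/2 + 1/2*5/12 + 1/8*1/12 = 97/288
  d_2[2] = 1/6*1/4 + 5/24*1/12 + 1/2*1/12 + 1/8*1/4 = 19/144
  d_2[3] = 1/6*7/12 + 5/24*1/12 + 1/2*1/4 + 1/8*5/12 = 7/24
  d_2[4] = 1/6*1/12 + 5/24*1/3 + 1/2*1/4 + 1/8*1/4 = 23/96
d_2 = (1=97/288, 2=19/144, 3=7/24, 4=23/96)
  d_3[1] = 97/288*1/12 + 19/144*1/2 + 7/24*5/12 + 23/96*1/12 = 407/1728
  d_3[2] = 97/288*1/4 + 19/144*1/12 + 7/24*1/12 + 23/96*1/4 = 155/864
  d_3[3] = 97/288*7/12 + 19/144*1/12 + 7/24*1/4 + 23/96*5/12 = 73/192
  d_3[4] = 97/288*1/12 + 19/144*1/3 + 7/24*1/4 + 23/96*1/4 = 59/288
d_3 = (1=407/1728, 2=155/864, 3=73/192, 4=59/288)
  d_4[1] = 407/1728*1/12 + 155/864*1/2 + 73/192*5/12 + 59/288*1/12 = 2953/10368
  d_4[2] = 407/1728*1/4 + 155/864*1/12 + 73/192*1/12 + 59/288*1/4 = 1625/10368
  d_4[3] = 407/1728*7/12 + 155/864*1/12 + 73/192*1/4 + 59/288*5/12 = 575/1728
  d_4[4] = 407/1728*1/12 + 155/864*1/3 + 73/192*1/4 + 59/288*1/4 = 65/288
d_4 = (1=2953/10368, 2=1625/10368, 3=575/1728, 4=65/288)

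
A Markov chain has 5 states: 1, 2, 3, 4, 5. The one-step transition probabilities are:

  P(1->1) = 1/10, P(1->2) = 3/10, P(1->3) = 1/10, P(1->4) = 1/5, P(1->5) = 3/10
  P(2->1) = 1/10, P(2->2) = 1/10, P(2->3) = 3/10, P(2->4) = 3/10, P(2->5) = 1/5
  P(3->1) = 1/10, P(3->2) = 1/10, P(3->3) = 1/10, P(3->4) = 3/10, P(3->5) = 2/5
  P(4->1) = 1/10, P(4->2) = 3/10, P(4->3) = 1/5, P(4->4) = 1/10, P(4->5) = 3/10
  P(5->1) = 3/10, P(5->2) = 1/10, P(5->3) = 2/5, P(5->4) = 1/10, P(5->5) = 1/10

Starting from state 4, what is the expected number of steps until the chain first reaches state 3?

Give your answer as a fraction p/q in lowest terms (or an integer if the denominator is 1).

Answer: 1775/449

Derivation:
Let h_i = expected steps to first reach 3 from state i.
Boundary: h_3 = 0.
First-step equations for the other states:
  h_1 = 1 + 1/10*h_1 + 3/10*h_2 + 1/10*h_3 + 1/5*h_4 + 3/10*h_5
  h_2 = 1 + 1/10*h_1 + 1/10*h_2 + 3/10*h_3 + 3/10*h_4 + 1/5*h_5
  h_4 = 1 + 1/10*h_1 + 3/10*h_2 + 1/5*h_3 + 1/10*h_4 + 3/10*h_5
  h_5 = 1 + 3/10*h_1 + 1/10*h_2 + 2/5*h_3 + 1/10*h_4 + 1/10*h_5

Substituting h_3 = 0 and rearranging gives the linear system (I - Q) h = 1:
  [9/10, -3/10, -1/5, -3/10] . (h_1, h_2, h_4, h_5) = 1
  [-1/10, 9/10, -3/10, -1/5] . (h_1, h_2, h_4, h_5) = 1
  [-1/10, -3/10, 9/10, -3/10] . (h_1, h_2, h_4, h_5) = 1
  [-3/10, -1/10, -1/10, 9/10] . (h_1, h_2, h_4, h_5) = 1

Solving yields:
  h_1 = 3905/898
  h_2 = 3295/898
  h_4 = 1775/449
  h_5 = 1530/449

Starting state is 4, so the expected hitting time is h_4 = 1775/449.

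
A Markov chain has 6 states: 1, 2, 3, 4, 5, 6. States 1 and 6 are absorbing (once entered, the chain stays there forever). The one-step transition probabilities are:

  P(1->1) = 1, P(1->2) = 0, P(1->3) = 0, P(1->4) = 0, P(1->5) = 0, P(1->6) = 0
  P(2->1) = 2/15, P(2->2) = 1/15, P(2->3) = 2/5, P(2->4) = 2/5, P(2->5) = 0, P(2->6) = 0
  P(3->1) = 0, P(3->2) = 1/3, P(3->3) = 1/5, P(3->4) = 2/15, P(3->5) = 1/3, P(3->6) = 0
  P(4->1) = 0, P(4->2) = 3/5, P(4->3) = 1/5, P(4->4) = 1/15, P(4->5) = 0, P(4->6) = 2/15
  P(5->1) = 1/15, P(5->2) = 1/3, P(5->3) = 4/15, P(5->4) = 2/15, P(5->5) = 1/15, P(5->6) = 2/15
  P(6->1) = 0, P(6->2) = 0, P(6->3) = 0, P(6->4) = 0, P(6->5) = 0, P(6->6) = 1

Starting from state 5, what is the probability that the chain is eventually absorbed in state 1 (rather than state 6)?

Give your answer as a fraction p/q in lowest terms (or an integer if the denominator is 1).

Let a_i = P(absorbed in 1 | start in state i).
Boundary conditions: a_1 = 1, a_6 = 0.
For each transient state i, a_i = sum_j P(i->j) * a_j:
  a_2 = 2/15*a_1 + 1/15*a_2 + 2/5*a_3 + 2/5*a_4 + 0*a_5 + 0*a_6
  a_3 = 0*a_1 + 1/3*a_2 + 1/5*a_3 + 2/15*a_4 + 1/3*a_5 + 0*a_6
  a_4 = 0*a_1 + 3/5*a_2 + 1/5*a_3 + 1/15*a_4 + 0*a_5 + 2/15*a_6
  a_5 = 1/15*a_1 + 1/3*a_2 + 4/15*a_3 + 2/15*a_4 + 1/15*a_5 + 2/15*a_6

Substituting a_1 = 1 and a_6 = 0, rearrange to (I - Q) a = r where r[i] = P(i -> 1):
  [14/15, -2/5, -2/5, 0] . (a_2, a_3, a_4, a_5) = 2/15
  [-1/3, 4/5, -2/15, -1/3] . (a_2, a_3, a_4, a_5) = 0
  [-3/5, -1/5, 14/15, 0] . (a_2, a_3, a_4, a_5) = 0
  [-1/3, -4/15, -2/15, 14/15] . (a_2, a_3, a_4, a_5) = 1/15

Solving yields:
  a_2 = 2213/3839
  a_3 = 2027/3839
  a_4 = 1857/3839
  a_5 = 1909/3839

Starting state is 5, so the absorption probability is a_5 = 1909/3839.

Answer: 1909/3839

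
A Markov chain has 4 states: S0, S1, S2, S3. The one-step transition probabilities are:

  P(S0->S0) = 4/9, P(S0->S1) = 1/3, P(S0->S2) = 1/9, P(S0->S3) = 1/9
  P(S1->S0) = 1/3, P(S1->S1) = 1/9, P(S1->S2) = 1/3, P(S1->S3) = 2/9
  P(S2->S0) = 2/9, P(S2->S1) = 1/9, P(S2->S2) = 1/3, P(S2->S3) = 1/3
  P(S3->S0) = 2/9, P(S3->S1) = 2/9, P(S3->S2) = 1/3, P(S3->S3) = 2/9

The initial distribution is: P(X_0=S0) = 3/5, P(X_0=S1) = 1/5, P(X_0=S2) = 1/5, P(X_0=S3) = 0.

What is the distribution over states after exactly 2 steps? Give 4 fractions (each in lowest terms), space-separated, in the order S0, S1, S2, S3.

Propagating the distribution step by step (d_{t+1} = d_t * P):
d_0 = (S0=3/5, S1=1/5, S2=1/5, S3=0)
  d_1[S0] = 3/5*4/9 + 1/5*1/3 + 1/5*2/9 + 0*2/9 = 17/45
  d_1[S1] = 3/5*1/3 + 1/5*1/9 + 1/5*1/9 + 0*2/9 = 11/45
  d_1[S2] = 3/5*1/9 + 1/5*1/3 + 1/5*1/3 + 0*1/3 = 1/5
  d_1[S3] = 3/5*1/9 + 1/5*2/9 + 1/5*1/3 + 0*2/9 = 8/45
d_1 = (S0=17/45, S1=11/45, S2=1/5, S3=8/45)
  d_2[S0] = 17/45*4/9 + 11/45*1/3 + 1/5*2/9 + 8/45*2/9 = 1/3
  d_2[S1] = 17/45*1/3 + 11/45*1/9 + 1/5*1/9 + 8/45*2/9 = 29/135
  d_2[S2] = 17/45*1/9 + 11/45*1/3 + 1/5*1/3 + 8/45*1/3 = 101/405
  d_2[S3] = 17/45*1/9 + 11/45*2/9 + 1/5*1/3 + 8/45*2/9 = 82/405
d_2 = (S0=1/3, S1=29/135, S2=101/405, S3=82/405)

Answer: 1/3 29/135 101/405 82/405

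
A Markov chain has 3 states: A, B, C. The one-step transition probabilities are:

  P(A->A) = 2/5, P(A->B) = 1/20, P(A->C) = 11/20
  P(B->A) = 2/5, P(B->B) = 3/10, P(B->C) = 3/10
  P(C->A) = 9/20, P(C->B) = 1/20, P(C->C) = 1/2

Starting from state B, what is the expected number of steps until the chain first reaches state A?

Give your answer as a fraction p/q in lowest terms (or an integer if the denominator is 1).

Answer: 160/67

Derivation:
Let h_i = expected steps to first reach A from state i.
Boundary: h_A = 0.
First-step equations for the other states:
  h_B = 1 + 2/5*h_A + 3/10*h_B + 3/10*h_C
  h_C = 1 + 9/20*h_A + 1/20*h_B + 1/2*h_C

Substituting h_A = 0 and rearranging gives the linear system (I - Q) h = 1:
  [7/10, -3/10] . (h_B, h_C) = 1
  [-1/20, 1/2] . (h_B, h_C) = 1

Solving yields:
  h_B = 160/67
  h_C = 150/67

Starting state is B, so the expected hitting time is h_B = 160/67.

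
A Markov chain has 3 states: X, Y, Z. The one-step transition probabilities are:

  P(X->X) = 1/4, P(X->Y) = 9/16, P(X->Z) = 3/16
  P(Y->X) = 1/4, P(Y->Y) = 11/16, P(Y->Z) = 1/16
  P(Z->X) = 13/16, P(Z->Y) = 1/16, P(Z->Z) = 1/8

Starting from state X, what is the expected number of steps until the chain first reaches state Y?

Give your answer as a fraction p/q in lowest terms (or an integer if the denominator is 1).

Answer: 272/129

Derivation:
Let h_i = expected steps to first reach Y from state i.
Boundary: h_Y = 0.
First-step equations for the other states:
  h_X = 1 + 1/4*h_X + 9/16*h_Y + 3/16*h_Z
  h_Z = 1 + 13/16*h_X + 1/16*h_Y + 1/8*h_Z

Substituting h_Y = 0 and rearranging gives the linear system (I - Q) h = 1:
  [3/4, -3/16] . (h_X, h_Z) = 1
  [-13/16, 7/8] . (h_X, h_Z) = 1

Solving yields:
  h_X = 272/129
  h_Z = 400/129

Starting state is X, so the expected hitting time is h_X = 272/129.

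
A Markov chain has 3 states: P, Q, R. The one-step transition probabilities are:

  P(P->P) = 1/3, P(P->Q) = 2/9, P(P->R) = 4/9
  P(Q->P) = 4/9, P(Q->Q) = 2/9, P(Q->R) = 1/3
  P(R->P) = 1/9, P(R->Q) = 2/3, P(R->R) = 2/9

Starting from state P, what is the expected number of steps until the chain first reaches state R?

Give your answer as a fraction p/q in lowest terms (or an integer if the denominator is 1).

Let h_i = expected steps to first reach R from state i.
Boundary: h_R = 0.
First-step equations for the other states:
  h_P = 1 + 1/3*h_P + 2/9*h_Q + 4/9*h_R
  h_Q = 1 + 4/9*h_P + 2/9*h_Q + 1/3*h_R

Substituting h_R = 0 and rearranging gives the linear system (I - Q) h = 1:
  [2/3, -2/9] . (h_P, h_Q) = 1
  [-4/9, 7/9] . (h_P, h_Q) = 1

Solving yields:
  h_P = 81/34
  h_Q = 45/17

Starting state is P, so the expected hitting time is h_P = 81/34.

Answer: 81/34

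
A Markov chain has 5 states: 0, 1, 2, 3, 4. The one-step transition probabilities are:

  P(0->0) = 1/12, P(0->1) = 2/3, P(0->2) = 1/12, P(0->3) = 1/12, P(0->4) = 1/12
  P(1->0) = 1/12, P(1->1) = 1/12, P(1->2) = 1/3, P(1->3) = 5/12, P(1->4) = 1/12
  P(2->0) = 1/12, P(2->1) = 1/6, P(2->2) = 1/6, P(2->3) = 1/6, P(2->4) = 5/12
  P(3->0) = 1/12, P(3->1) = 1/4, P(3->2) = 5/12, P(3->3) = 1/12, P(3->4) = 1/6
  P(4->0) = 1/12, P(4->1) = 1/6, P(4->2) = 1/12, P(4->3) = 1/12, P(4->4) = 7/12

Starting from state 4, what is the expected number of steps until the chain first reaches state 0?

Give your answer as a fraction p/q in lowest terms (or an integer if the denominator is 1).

Answer: 12

Derivation:
Let h_i = expected steps to first reach 0 from state i.
Boundary: h_0 = 0.
First-step equations for the other states:
  h_1 = 1 + 1/12*h_0 + 1/12*h_1 + 1/3*h_2 + 5/12*h_3 + 1/12*h_4
  h_2 = 1 + 1/12*h_0 + 1/6*h_1 + 1/6*h_2 + 1/6*h_3 + 5/12*h_4
  h_3 = 1 + 1/12*h_0 + 1/4*h_1 + 5/12*h_2 + 1/12*h_3 + 1/6*h_4
  h_4 = 1 + 1/12*h_0 + 1/6*h_1 + 1/12*h_2 + 1/12*h_3 + 7/12*h_4

Substituting h_0 = 0 and rearranging gives the linear system (I - Q) h = 1:
  [11/12, -1/3, -5/12, -1/12] . (h_1, h_2, h_3, h_4) = 1
  [-1/6, 5/6, -1/6, -5/12] . (h_1, h_2, h_3, h_4) = 1
  [-1/4, -5/12, 11/12, -1/6] . (h_1, h_2, h_3, h_4) = 1
  [-1/6, -1/12, -1/12, 5/12] . (h_1, h_2, h_3, h_4) = 1

Solving yields:
  h_1 = 12
  h_2 = 12
  h_3 = 12
  h_4 = 12

Starting state is 4, so the expected hitting time is h_4 = 12.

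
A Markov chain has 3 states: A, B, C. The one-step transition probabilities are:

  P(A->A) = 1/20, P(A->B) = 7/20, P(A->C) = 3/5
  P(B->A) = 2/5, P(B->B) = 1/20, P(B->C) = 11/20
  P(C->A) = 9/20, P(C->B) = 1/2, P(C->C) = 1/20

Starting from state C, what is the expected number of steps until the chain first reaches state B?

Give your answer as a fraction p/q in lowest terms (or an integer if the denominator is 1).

Let h_i = expected steps to first reach B from state i.
Boundary: h_B = 0.
First-step equations for the other states:
  h_A = 1 + 1/20*h_A + 7/20*h_B + 3/5*h_C
  h_C = 1 + 9/20*h_A + 1/2*h_B + 1/20*h_C

Substituting h_B = 0 and rearranging gives the linear system (I - Q) h = 1:
  [19/20, -3/5] . (h_A, h_C) = 1
  [-9/20, 19/20] . (h_A, h_C) = 1

Solving yields:
  h_A = 620/253
  h_C = 560/253

Starting state is C, so the expected hitting time is h_C = 560/253.

Answer: 560/253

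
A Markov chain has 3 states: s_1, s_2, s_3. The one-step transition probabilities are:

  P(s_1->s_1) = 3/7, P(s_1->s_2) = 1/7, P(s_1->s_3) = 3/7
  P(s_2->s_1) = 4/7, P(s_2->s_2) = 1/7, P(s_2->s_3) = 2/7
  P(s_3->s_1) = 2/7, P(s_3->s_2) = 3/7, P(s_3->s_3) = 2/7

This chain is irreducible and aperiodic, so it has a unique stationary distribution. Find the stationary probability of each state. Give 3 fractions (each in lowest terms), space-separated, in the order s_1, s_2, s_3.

Answer: 12/29 7/29 10/29

Derivation:
The stationary distribution satisfies pi = pi * P, i.e.:
  pi_s_1 = 3/7*pi_s_1 + 4/7*pi_s_2 + 2/7*pi_s_3
  pi_s_2 = 1/7*pi_s_1 + 1/7*pi_s_2 + 3/7*pi_s_3
  pi_s_3 = 3/7*pi_s_1 + 2/7*pi_s_2 + 2/7*pi_s_3
with normalization: pi_s_1 + pi_s_2 + pi_s_3 = 1.

Using the first 2 balance equations plus normalization, the linear system A*pi = b is:
  [-4/7, 4/7, 2/7] . pi = 0
  [1/7, -6/7, 3/7] . pi = 0
  [1, 1, 1] . pi = 1

Solving yields:
  pi_s_1 = 12/29
  pi_s_2 = 7/29
  pi_s_3 = 10/29

Verification (pi * P):
  12/29*3/7 + 7/29*4/7 + 10/29*2/7 = 12/29 = pi_s_1  (ok)
  12/29*1/7 + 7/29*1/7 + 10/29*3/7 = 7/29 = pi_s_2  (ok)
  12/29*3/7 + 7/29*2/7 + 10/29*2/7 = 10/29 = pi_s_3  (ok)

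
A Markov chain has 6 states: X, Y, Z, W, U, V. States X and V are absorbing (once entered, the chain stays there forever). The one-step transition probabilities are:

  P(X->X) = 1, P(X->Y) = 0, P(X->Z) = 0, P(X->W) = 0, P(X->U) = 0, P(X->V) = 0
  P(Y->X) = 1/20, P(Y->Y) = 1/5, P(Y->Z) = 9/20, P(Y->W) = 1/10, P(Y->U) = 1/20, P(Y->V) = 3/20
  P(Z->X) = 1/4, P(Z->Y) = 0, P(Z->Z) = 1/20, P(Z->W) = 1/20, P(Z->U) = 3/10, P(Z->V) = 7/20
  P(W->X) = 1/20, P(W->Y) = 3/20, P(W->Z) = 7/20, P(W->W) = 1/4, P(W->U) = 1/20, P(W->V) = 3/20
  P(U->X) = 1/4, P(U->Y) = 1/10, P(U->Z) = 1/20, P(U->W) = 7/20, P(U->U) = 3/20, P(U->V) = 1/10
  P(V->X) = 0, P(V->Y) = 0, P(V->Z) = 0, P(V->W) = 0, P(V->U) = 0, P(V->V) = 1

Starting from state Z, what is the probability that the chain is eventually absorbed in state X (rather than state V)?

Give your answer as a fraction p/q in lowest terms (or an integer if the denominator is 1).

Answer: 3055/6777

Derivation:
Let a_i = P(absorbed in X | start in state i).
Boundary conditions: a_X = 1, a_V = 0.
For each transient state i, a_i = sum_j P(i->j) * a_j:
  a_Y = 1/20*a_X + 1/5*a_Y + 9/20*a_Z + 1/10*a_W + 1/20*a_U + 3/20*a_V
  a_Z = 1/4*a_X + 0*a_Y + 1/20*a_Z + 1/20*a_W + 3/10*a_U + 7/20*a_V
  a_W = 1/20*a_X + 3/20*a_Y + 7/20*a_Z + 1/4*a_W + 1/20*a_U + 3/20*a_V
  a_U = 1/4*a_X + 1/10*a_Y + 1/20*a_Z + 7/20*a_W + 3/20*a_U + 1/10*a_V

Substituting a_X = 1 and a_V = 0, rearrange to (I - Q) a = r where r[i] = P(i -> X):
  [4/5, -9/20, -1/10, -1/20] . (a_Y, a_Z, a_W, a_U) = 1/20
  [0, 19/20, -1/20, -3/10] . (a_Y, a_Z, a_W, a_U) = 1/4
  [-3/20, -7/20, 3/4, -1/20] . (a_Y, a_Z, a_W, a_U) = 1/20
  [-1/10, -1/20, -7/20, 17/20] . (a_Y, a_Z, a_W, a_U) = 1/4

Solving yields:
  a_Y = 2698/6777
  a_Z = 3055/6777
  a_W = 2656/6777
  a_U = 3584/6777

Starting state is Z, so the absorption probability is a_Z = 3055/6777.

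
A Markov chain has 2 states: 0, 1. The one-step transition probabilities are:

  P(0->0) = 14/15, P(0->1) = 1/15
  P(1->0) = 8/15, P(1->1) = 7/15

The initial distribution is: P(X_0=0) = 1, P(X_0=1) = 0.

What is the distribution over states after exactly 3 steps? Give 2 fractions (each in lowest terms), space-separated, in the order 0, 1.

Answer: 112/125 13/125

Derivation:
Propagating the distribution step by step (d_{t+1} = d_t * P):
d_0 = (0=1, 1=0)
  d_1[0] = 1*14/15 + 0*8/15 = 14/15
  d_1[1] = 1*1/15 + 0*7/15 = 1/15
d_1 = (0=14/15, 1=1/15)
  d_2[0] = 14/15*14/15 + 1/15*8/15 = 68/75
  d_2[1] = 14/15*1/15 + 1/15*7/15 = 7/75
d_2 = (0=68/75, 1=7/75)
  d_3[0] = 68/75*14/15 + 7/75*8/15 = 112/125
  d_3[1] = 68/75*1/15 + 7/75*7/15 = 13/125
d_3 = (0=112/125, 1=13/125)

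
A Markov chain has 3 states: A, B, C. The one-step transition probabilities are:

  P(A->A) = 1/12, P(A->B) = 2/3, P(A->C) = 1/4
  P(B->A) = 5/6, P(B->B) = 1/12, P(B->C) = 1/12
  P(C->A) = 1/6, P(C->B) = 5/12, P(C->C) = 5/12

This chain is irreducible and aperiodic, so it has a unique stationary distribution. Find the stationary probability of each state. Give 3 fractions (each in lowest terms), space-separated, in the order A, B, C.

The stationary distribution satisfies pi = pi * P, i.e.:
  pi_A = 1/12*pi_A + 5/6*pi_B + 1/6*pi_C
  pi_B = 2/3*pi_A + 1/12*pi_B + 5/12*pi_C
  pi_C = 1/4*pi_A + 1/12*pi_B + 5/12*pi_C
with normalization: pi_A + pi_B + pi_C = 1.

Using the first 2 balance equations plus normalization, the linear system A*pi = b is:
  [-11/12, 5/6, 1/6] . pi = 0
  [2/3, -11/12, 5/12] . pi = 0
  [1, 1, 1] . pi = 1

Solving yields:
  pi_A = 9/23
  pi_B = 71/184
  pi_C = 41/184

Verification (pi * P):
  9/23*1/12 + 71/184*5/6 + 41/184*1/6 = 9/23 = pi_A  (ok)
  9/23*2/3 + 71/184*1/12 + 41/184*5/12 = 71/184 = pi_B  (ok)
  9/23*1/4 + 71/184*1/12 + 41/184*5/12 = 41/184 = pi_C  (ok)

Answer: 9/23 71/184 41/184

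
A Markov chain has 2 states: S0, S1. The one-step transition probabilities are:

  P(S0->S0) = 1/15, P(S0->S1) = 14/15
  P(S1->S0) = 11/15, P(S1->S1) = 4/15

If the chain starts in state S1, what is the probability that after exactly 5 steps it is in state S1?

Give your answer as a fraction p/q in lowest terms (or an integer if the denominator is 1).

Computing P^5 by repeated multiplication:
P^1 =
  S0: [1/15, 14/15]
  S1: [11/15, 4/15]
P^2 =
  S0: [31/45, 14/45]
  S1: [11/45, 34/45]
P^3 =
  S0: [37/135, 98/135]
  S1: [77/135, 58/135]
P^4 =
  S0: [223/405, 182/405]
  S1: [143/405, 262/405]
P^5 =
  S0: [89/243, 154/243]
  S1: [121/243, 122/243]

(P^5)[S1 -> S1] = 122/243

Answer: 122/243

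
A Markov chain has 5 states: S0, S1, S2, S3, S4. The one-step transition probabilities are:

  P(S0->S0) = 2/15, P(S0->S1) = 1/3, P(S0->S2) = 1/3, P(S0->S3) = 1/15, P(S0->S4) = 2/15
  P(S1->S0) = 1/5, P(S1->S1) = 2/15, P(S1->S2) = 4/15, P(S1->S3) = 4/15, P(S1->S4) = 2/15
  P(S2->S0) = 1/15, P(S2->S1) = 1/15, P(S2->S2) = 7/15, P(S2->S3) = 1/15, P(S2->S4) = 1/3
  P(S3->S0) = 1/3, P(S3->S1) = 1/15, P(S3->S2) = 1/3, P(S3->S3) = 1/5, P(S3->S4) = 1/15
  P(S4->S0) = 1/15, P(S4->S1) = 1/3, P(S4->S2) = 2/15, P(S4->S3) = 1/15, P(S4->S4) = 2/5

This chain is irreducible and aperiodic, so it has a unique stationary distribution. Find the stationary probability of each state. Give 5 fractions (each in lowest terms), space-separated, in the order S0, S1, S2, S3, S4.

Answer: 1211/9214 839/4607 5741/18428 548/4607 4717/18428

Derivation:
The stationary distribution satisfies pi = pi * P, i.e.:
  pi_S0 = 2/15*pi_S0 + 1/5*pi_S1 + 1/15*pi_S2 + 1/3*pi_S3 + 1/15*pi_S4
  pi_S1 = 1/3*pi_S0 + 2/15*pi_S1 + 1/15*pi_S2 + 1/15*pi_S3 + 1/3*pi_S4
  pi_S2 = 1/3*pi_S0 + 4/15*pi_S1 + 7/15*pi_S2 + 1/3*pi_S3 + 2/15*pi_S4
  pi_S3 = 1/15*pi_S0 + 4/15*pi_S1 + 1/15*pi_S2 + 1/5*pi_S3 + 1/15*pi_S4
  pi_S4 = 2/15*pi_S0 + 2/15*pi_S1 + 1/3*pi_S2 + 1/15*pi_S3 + 2/5*pi_S4
with normalization: pi_S0 + pi_S1 + pi_S2 + pi_S3 + pi_S4 = 1.

Using the first 4 balance equations plus normalization, the linear system A*pi = b is:
  [-13/15, 1/5, 1/15, 1/3, 1/15] . pi = 0
  [1/3, -13/15, 1/15, 1/15, 1/3] . pi = 0
  [1/3, 4/15, -8/15, 1/3, 2/15] . pi = 0
  [1/15, 4/15, 1/15, -4/5, 1/15] . pi = 0
  [1, 1, 1, 1, 1] . pi = 1

Solving yields:
  pi_S0 = 1211/9214
  pi_S1 = 839/4607
  pi_S2 = 5741/18428
  pi_S3 = 548/4607
  pi_S4 = 4717/18428

Verification (pi * P):
  1211/9214*2/15 + 839/4607*1/5 + 5741/18428*1/15 + 548/4607*1/3 + 4717/18428*1/15 = 1211/9214 = pi_S0  (ok)
  1211/9214*1/3 + 839/4607*2/15 + 5741/18428*1/15 + 548/4607*1/15 + 4717/18428*1/3 = 839/4607 = pi_S1  (ok)
  1211/9214*1/3 + 839/4607*4/15 + 5741/18428*7/15 + 548/4607*1/3 + 4717/18428*2/15 = 5741/18428 = pi_S2  (ok)
  1211/9214*1/15 + 839/4607*4/15 + 5741/18428*1/15 + 548/4607*1/5 + 4717/18428*1/15 = 548/4607 = pi_S3  (ok)
  1211/9214*2/15 + 839/4607*2/15 + 5741/18428*1/3 + 548/4607*1/15 + 4717/18428*2/5 = 4717/18428 = pi_S4  (ok)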